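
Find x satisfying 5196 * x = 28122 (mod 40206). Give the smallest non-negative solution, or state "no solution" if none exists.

3619

First find gcd(5196, 40206):
40206 = 7×5196 + 3834
5196 = 1×3834 + 1362
3834 = 2×1362 + 1110
1362 = 1×1110 + 252
1110 = 4×252 + 102
252 = 2×102 + 48
102 = 2×48 + 6
48 = 8×6 + 0
gcd = 6 and 6 | 28122, so solutions exist. Divide through by 6: 866x ≡ 4687 (mod 6701).
Now find 866⁻¹ mod 6701:
6701 = 7*866 + 639
866 = 1*639 + 227
639 = 2*227 + 185
227 = 1*185 + 42
185 = 4*42 + 17
42 = 2*17 + 8
17 = 2*8 + 1
8 = 8*1 + 0
Back-substitute:
1 = 17 − 2·8
1 = −2·42 + 5·17
1 = 5·185 − 22·42
1 = −22·227 + 27·185
1 = 27·639 − 76·227
1 = −76·866 + 103·639
1 = 103·6701 − 797·866
So 866·(-797) ≡ 1 (mod 6701), i.e. 866⁻¹ ≡ 5904.
Then x ≡ 5904·4687 ≡ 3619 (mod 6701); the smallest non-negative solution is x = 3619.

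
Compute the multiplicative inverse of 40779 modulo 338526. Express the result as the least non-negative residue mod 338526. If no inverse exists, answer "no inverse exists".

Compute gcd(40779, 338526):
338526 = 8×40779 + 12294
40779 = 3×12294 + 3897
12294 = 3×3897 + 603
3897 = 6×603 + 279
603 = 2×279 + 45
279 = 6×45 + 9
45 = 5×9 + 0
Since gcd = 9 > 1, 40779 is not a unit mod 338526.

no inverse exists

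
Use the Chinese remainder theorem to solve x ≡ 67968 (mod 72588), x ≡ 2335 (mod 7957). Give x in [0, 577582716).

154535232

Write x = 67968 + 72588·k. Then 72588·k ≡ 2335 − 67968 ≡ 5980 (mod 7957).
Need 72588⁻¹ mod 7957. Extended Euclid on (7957, 975):
7957 = 8·975 + 157
975 = 6·157 + 33
157 = 4·33 + 25
33 = 1·25 + 8
25 = 3·8 + 1
8 = 8·1 + 0
Back-substitute:
1 = 25 − 3·8
1 = −3·33 + 4·25
1 = 4·157 − 19·33
1 = −19·975 + 118·157
1 = 118·7957 − 963·975
72588⁻¹ ≡ 6994 (mod 7957), so k ≡ 6994·5980 ≡ 2128 (mod 7957).
x = 67968 + 72588·2128 = 154535232.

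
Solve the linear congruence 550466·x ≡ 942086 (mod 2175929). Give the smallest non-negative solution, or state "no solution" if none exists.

no solution

gcd(550466, 2175929):
2175929 = 3*550466 + 524531
550466 = 1*524531 + 25935
524531 = 20*25935 + 5831
25935 = 4*5831 + 2611
5831 = 2*2611 + 609
2611 = 4*609 + 175
609 = 3*175 + 84
175 = 2*84 + 7
84 = 12*7 + 0
gcd = 7, but 7 ∤ 942086, so the congruence has no solution.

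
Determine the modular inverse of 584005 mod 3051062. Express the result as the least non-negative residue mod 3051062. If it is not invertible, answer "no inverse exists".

gcd(3051062, 584005) by repeated division:
3051062 = 5·584005 + 131037
584005 = 4·131037 + 59857
131037 = 2·59857 + 11323
59857 = 5·11323 + 3242
11323 = 3·3242 + 1597
3242 = 2·1597 + 48
1597 = 33·48 + 13
48 = 3·13 + 9
13 = 1·9 + 4
9 = 2·4 + 1
4 = 4·1 + 0
gcd = 1, so the inverse exists. Back-substitute:
1 = 9 − 2·4
1 = −2·13 + 3·9
1 = 3·48 − 11·13
1 = −11·1597 + 366·48
1 = 366·3242 − 743·1597
1 = −743·11323 + 2595·3242
1 = 2595·59857 − 13718·11323
1 = −13718·131037 + 30031·59857
1 = 30031·584005 − 133842·131037
1 = −133842·3051062 + 699241·584005
So 584005·699241 ≡ 1 (mod 3051062).

699241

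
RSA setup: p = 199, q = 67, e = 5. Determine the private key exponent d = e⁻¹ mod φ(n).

7841

φ(n) = (p−1)(q−1) = 198·66 = 13068.
Need d with 5·d ≡ 1 (mod 13068). Apply the extended Euclidean algorithm:
13068 = 2613*5 + 3
5 = 1*3 + 2
3 = 1*2 + 1
2 = 2*1 + 0
Back-substitute:
1 = 3 − 2
1 = −5 + 2·3
1 = 2·13068 − 5227·5
So 5·(-5227) ≡ 1 (mod 13068), hence d ≡ -5227 ≡ 7841 (mod 13068).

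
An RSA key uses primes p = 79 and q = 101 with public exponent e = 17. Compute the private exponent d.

2753

φ(n) = (p−1)(q−1) = 78·100 = 7800.
Need d with 17·d ≡ 1 (mod 7800). Apply the extended Euclidean algorithm:
7800 = 458*17 + 14
17 = 1*14 + 3
14 = 4*3 + 2
3 = 1*2 + 1
2 = 2*1 + 0
Back-substitute:
1 = 3 − 2
1 = −14 + 5·3
1 = 5·17 − 6·14
1 = −6·7800 + 2753·17
So 17·2753 ≡ 1 (mod 7800), hence d = 2753.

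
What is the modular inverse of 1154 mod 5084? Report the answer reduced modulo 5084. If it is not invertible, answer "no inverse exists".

no inverse exists

Euclidean algorithm on 5084, 1154:
5084 = 4·1154 + 468
1154 = 2·468 + 218
468 = 2·218 + 32
218 = 6·32 + 26
32 = 1·26 + 6
26 = 4·6 + 2
6 = 3·2 + 0
gcd(1154, 5084) = 2 ≠ 1, so 1154 has no multiplicative inverse modulo 5084.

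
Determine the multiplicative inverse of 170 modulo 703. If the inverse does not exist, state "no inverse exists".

550

Run Euclid on (703, 170):
703 = 4·170 + 23
170 = 7·23 + 9
23 = 2·9 + 5
9 = 1·5 + 4
5 = 1·4 + 1
4 = 4·1 + 0
Since gcd(170, 703) = 1, back-substitute to write 1 as a combination:
1 = 5 − 4
1 = −9 + 2·5
1 = 2·23 − 5·9
1 = −5·170 + 37·23
1 = 37·703 − 153·170
Hence 170⁻¹ ≡ -153 ≡ 550 (mod 703).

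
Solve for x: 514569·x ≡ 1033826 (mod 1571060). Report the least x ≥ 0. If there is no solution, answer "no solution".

First find gcd(514569, 1571060):
1571060 = 3×514569 + 27353
514569 = 18×27353 + 22215
27353 = 1×22215 + 5138
22215 = 4×5138 + 1663
5138 = 3×1663 + 149
1663 = 11×149 + 24
149 = 6×24 + 5
24 = 4×5 + 4
5 = 1×4 + 1
4 = 4×1 + 0
gcd = 1, so a unique solution mod 1571060 exists.
Back-substitute for the Bézout coefficients:
1 = 5 − 4
1 = −24 + 5·5
1 = 5·149 − 31·24
1 = −31·1663 + 346·149
1 = 346·5138 − 1069·1663
1 = −1069·22215 + 4622·5138
1 = 4622·27353 − 5691·22215
1 = −5691·514569 + 107060·27353
1 = 107060·1571060 − 326871·514569
So 514569·(-326871) ≡ 1 (mod 1571060), giving 514569⁻¹ ≡ 1244189.
x ≡ 514569⁻¹·1033826 ≡ 1244189·1033826 ≡ 983314 (mod 1571060).

983314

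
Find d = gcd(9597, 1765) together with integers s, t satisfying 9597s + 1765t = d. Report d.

1

Repeated division:
9597 = 5*1765 + 772
1765 = 2*772 + 221
772 = 3*221 + 109
221 = 2*109 + 3
109 = 36*3 + 1
3 = 3*1 + 0
gcd(9597, 1765) = 1.
Working backward:
1 = 109 − 36·3
1 = −36·221 + 73·109
1 = 73·772 − 255·221
1 = −255·1765 + 583·772
1 = 583·9597 − 3170·1765
So 1 = (583)·9597 + (-3170)·1765.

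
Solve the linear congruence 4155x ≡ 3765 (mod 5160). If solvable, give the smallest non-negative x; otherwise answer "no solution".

First find gcd(4155, 5160):
5160 = 1·4155 + 1005
4155 = 4·1005 + 135
1005 = 7·135 + 60
135 = 2·60 + 15
60 = 4·15 + 0
gcd = 15 and 15 | 3765, so solutions exist. Divide through by 15: 277x ≡ 251 (mod 344).
Now find 277⁻¹ mod 344:
344 = 1*277 + 67
277 = 4*67 + 9
67 = 7*9 + 4
9 = 2*4 + 1
4 = 4*1 + 0
Back-substitute:
1 = 9 − 2·4
1 = −2·67 + 15·9
1 = 15·277 − 62·67
1 = −62·344 + 77·277
So 277⁻¹ ≡ 77 (mod 344).
Then x ≡ 77·251 ≡ 63 (mod 344); the smallest non-negative solution is x = 63.

63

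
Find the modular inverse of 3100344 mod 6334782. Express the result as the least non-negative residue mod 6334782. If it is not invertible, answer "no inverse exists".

no inverse exists

Compute gcd(3100344, 6334782):
6334782 = 2×3100344 + 134094
3100344 = 23×134094 + 16182
134094 = 8×16182 + 4638
16182 = 3×4638 + 2268
4638 = 2×2268 + 102
2268 = 22×102 + 24
102 = 4×24 + 6
24 = 4×6 + 0
gcd(3100344, 6334782) = 6 ≠ 1, so 3100344 has no multiplicative inverse modulo 6334782.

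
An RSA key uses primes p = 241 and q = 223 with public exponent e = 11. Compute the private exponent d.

14531

φ(n) = (p−1)(q−1) = 240·222 = 53280.
Need d with 11·d ≡ 1 (mod 53280). Apply the extended Euclidean algorithm:
53280 = 4843*11 + 7
11 = 1*7 + 4
7 = 1*4 + 3
4 = 1*3 + 1
3 = 3*1 + 0
Back-substitute:
1 = 4 − 3
1 = −7 + 2·4
1 = 2·11 − 3·7
1 = −3·53280 + 14531·11
So 11·14531 ≡ 1 (mod 53280), hence d = 14531.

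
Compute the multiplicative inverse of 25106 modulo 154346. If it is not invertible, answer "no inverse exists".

Compute gcd(25106, 154346):
154346 = 6*25106 + 3710
25106 = 6*3710 + 2846
3710 = 1*2846 + 864
2846 = 3*864 + 254
864 = 3*254 + 102
254 = 2*102 + 50
102 = 2*50 + 2
50 = 25*2 + 0
Since gcd = 2 > 1, 25106 is not a unit mod 154346.

no inverse exists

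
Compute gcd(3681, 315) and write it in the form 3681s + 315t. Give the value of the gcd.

Repeated division:
3681 = 11·315 + 216
315 = 1·216 + 99
216 = 2·99 + 18
99 = 5·18 + 9
18 = 2·9 + 0
gcd(3681, 315) = 9.
Express as a combination:
9 = 99 − 5·18
9 = −5·216 + 11·99
9 = 11·315 − 16·216
9 = −16·3681 + 187·315
So 9 = (-16)·3681 + (187)·315.

9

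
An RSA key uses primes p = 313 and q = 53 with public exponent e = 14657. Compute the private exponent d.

1025

φ(n) = (p−1)(q−1) = 312·52 = 16224.
Need d with 14657·d ≡ 1 (mod 16224). Apply the extended Euclidean algorithm:
16224 = 1·14657 + 1567
14657 = 9·1567 + 554
1567 = 2·554 + 459
554 = 1·459 + 95
459 = 4·95 + 79
95 = 1·79 + 16
79 = 4·16 + 15
16 = 1·15 + 1
15 = 15·1 + 0
Back-substitute:
1 = 16 − 15
1 = −79 + 5·16
1 = 5·95 − 6·79
1 = −6·459 + 29·95
1 = 29·554 − 35·459
1 = −35·1567 + 99·554
1 = 99·14657 − 926·1567
1 = −926·16224 + 1025·14657
So 14657·1025 ≡ 1 (mod 16224), hence d = 1025.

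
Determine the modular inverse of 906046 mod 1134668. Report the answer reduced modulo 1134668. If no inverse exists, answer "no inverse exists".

Compute gcd(906046, 1134668):
1134668 = 1*906046 + 228622
906046 = 3*228622 + 220180
228622 = 1*220180 + 8442
220180 = 26*8442 + 688
8442 = 12*688 + 186
688 = 3*186 + 130
186 = 1*130 + 56
130 = 2*56 + 18
56 = 3*18 + 2
18 = 9*2 + 0
Since gcd = 2 > 1, 906046 is not a unit mod 1134668.

no inverse exists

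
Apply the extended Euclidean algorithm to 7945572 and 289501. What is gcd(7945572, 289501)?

Repeated division:
7945572 = 27×289501 + 129045
289501 = 2×129045 + 31411
129045 = 4×31411 + 3401
31411 = 9×3401 + 802
3401 = 4×802 + 193
802 = 4×193 + 30
193 = 6×30 + 13
30 = 2×13 + 4
13 = 3×4 + 1
4 = 4×1 + 0
gcd(7945572, 289501) = 1.
Working backward:
1 = 13 − 3·4
1 = −3·30 + 7·13
1 = 7·193 − 45·30
1 = −45·802 + 187·193
1 = 187·3401 − 793·802
1 = −793·31411 + 7324·3401
1 = 7324·129045 − 30089·31411
1 = −30089·289501 + 67502·129045
1 = 67502·7945572 − 1852643·289501
So 1 = (67502)·7945572 + (-1852643)·289501.

1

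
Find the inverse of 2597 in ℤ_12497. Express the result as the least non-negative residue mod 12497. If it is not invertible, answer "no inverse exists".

Extended Euclidean algorithm:
12497 = 4·2597 + 2109
2597 = 1·2109 + 488
2109 = 4·488 + 157
488 = 3·157 + 17
157 = 9·17 + 4
17 = 4·4 + 1
4 = 4·1 + 0
The gcd is 1. Working backward:
1 = 17 − 4·4
1 = −4·157 + 37·17
1 = 37·488 − 115·157
1 = −115·2109 + 497·488
1 = 497·2597 − 612·2109
1 = −612·12497 + 2945·2597
So 2597·2945 ≡ 1 (mod 12497).

2945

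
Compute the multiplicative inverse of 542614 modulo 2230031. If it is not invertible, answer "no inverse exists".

gcd(2230031, 542614) by repeated division:
2230031 = 4×542614 + 59575
542614 = 9×59575 + 6439
59575 = 9×6439 + 1624
6439 = 3×1624 + 1567
1624 = 1×1567 + 57
1567 = 27×57 + 28
57 = 2×28 + 1
28 = 28×1 + 0
gcd = 1, so the inverse exists. Back-substitute:
1 = 57 − 2·28
1 = −2·1567 + 55·57
1 = 55·1624 − 57·1567
1 = −57·6439 + 226·1624
1 = 226·59575 − 2091·6439
1 = −2091·542614 + 19045·59575
1 = 19045·2230031 − 78271·542614
Thus 542614·(-78271) ≡ 1 (mod 2230031); reducing, -78271 mod 2230031 = 2151760.

2151760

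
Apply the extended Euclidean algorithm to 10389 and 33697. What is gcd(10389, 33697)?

Apply Euclid's algorithm to 33697 and 10389:
33697 = 3*10389 + 2530
10389 = 4*2530 + 269
2530 = 9*269 + 109
269 = 2*109 + 51
109 = 2*51 + 7
51 = 7*7 + 2
7 = 3*2 + 1
2 = 2*1 + 0
gcd(10389, 33697) = 1.
Working backward:
1 = 7 − 3·2
1 = −3·51 + 22·7
1 = 22·109 − 47·51
1 = −47·269 + 116·109
1 = 116·2530 − 1091·269
1 = −1091·10389 + 4480·2530
1 = 4480·33697 − 14531·10389
So 1 = (4480)·33697 + (-14531)·10389.

1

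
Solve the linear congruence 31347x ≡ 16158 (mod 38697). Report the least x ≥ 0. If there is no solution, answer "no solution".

598

First find gcd(31347, 38697):
38697 = 1·31347 + 7350
31347 = 4·7350 + 1947
7350 = 3·1947 + 1509
1947 = 1·1509 + 438
1509 = 3·438 + 195
438 = 2·195 + 48
195 = 4·48 + 3
48 = 16·3 + 0
gcd = 3 and 3 | 16158, so solutions exist. Divide through by 3: 10449x ≡ 5386 (mod 12899).
Now find 10449⁻¹ mod 12899:
12899 = 1*10449 + 2450
10449 = 4*2450 + 649
2450 = 3*649 + 503
649 = 1*503 + 146
503 = 3*146 + 65
146 = 2*65 + 16
65 = 4*16 + 1
16 = 16*1 + 0
Back-substitute:
1 = 65 − 4·16
1 = −4·146 + 9·65
1 = 9·503 − 31·146
1 = −31·649 + 40·503
1 = 40·2450 − 151·649
1 = −151·10449 + 644·2450
1 = 644·12899 − 795·10449
So 10449·(-795) ≡ 1 (mod 12899), i.e. 10449⁻¹ ≡ 12104.
Then x ≡ 12104·5386 ≡ 598 (mod 12899); the smallest non-negative solution is x = 598.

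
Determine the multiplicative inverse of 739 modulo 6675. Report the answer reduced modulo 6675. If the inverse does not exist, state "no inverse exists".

Run Euclid on (6675, 739):
6675 = 9·739 + 24
739 = 30·24 + 19
24 = 1·19 + 5
19 = 3·5 + 4
5 = 1·4 + 1
4 = 4·1 + 0
The gcd is 1. Working backward:
1 = 5 − 4
1 = −19 + 4·5
1 = 4·24 − 5·19
1 = −5·739 + 154·24
1 = 154·6675 − 1391·739
Thus 739·(-1391) ≡ 1 (mod 6675); reducing, -1391 mod 6675 = 5284.

5284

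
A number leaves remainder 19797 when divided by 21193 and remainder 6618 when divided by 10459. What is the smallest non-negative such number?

Write x = 19797 + 21193·k. Then 21193·k ≡ 6618 − 19797 ≡ 7739 (mod 10459).
Need 21193⁻¹ mod 10459. Extended Euclid on (10459, 275):
10459 = 38*275 + 9
275 = 30*9 + 5
9 = 1*5 + 4
5 = 1*4 + 1
4 = 4*1 + 0
Back-substitute:
1 = 5 − 4
1 = −9 + 2·5
1 = 2·275 − 61·9
1 = −61·10459 + 2320·275
21193⁻¹ ≡ 2320 (mod 10459), so k ≡ 2320·7739 ≡ 6836 (mod 10459).
x = 19797 + 21193·6836 = 144895145.

144895145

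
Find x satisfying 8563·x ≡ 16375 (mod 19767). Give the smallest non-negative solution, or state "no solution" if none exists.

First find gcd(8563, 19767):
19767 = 2×8563 + 2641
8563 = 3×2641 + 640
2641 = 4×640 + 81
640 = 7×81 + 73
81 = 1×73 + 8
73 = 9×8 + 1
8 = 8×1 + 0
gcd = 1, so a unique solution mod 19767 exists.
Back-substitute for the Bézout coefficients:
1 = 73 − 9·8
1 = −9·81 + 10·73
1 = 10·640 − 79·81
1 = −79·2641 + 326·640
1 = 326·8563 − 1057·2641
1 = −1057·19767 + 2440·8563
So 8563·(2440) ≡ 1 (mod 19767), giving 8563⁻¹ ≡ 2440.
x ≡ 8563⁻¹·16375 ≡ 2440·16375 ≡ 5893 (mod 19767).

5893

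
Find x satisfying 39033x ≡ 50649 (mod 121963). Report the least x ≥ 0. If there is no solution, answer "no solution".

First find gcd(39033, 121963):
121963 = 3·39033 + 4864
39033 = 8·4864 + 121
4864 = 40·121 + 24
121 = 5·24 + 1
24 = 24·1 + 0
gcd = 1, so a unique solution mod 121963 exists.
Back-substitute for the Bézout coefficients:
1 = 121 − 5·24
1 = −5·4864 + 201·121
1 = 201·39033 − 1613·4864
1 = −1613·121963 + 5040·39033
So 39033·(5040) ≡ 1 (mod 121963), giving 39033⁻¹ ≡ 5040.
x ≡ 39033⁻¹·50649 ≡ 5040·50649 ≡ 2401 (mod 121963).

2401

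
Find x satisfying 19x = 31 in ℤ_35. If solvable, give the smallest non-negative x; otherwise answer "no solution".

9

First find gcd(19, 35):
35 = 1×19 + 16
19 = 1×16 + 3
16 = 5×3 + 1
3 = 3×1 + 0
gcd = 1, so a unique solution mod 35 exists.
Back-substitute for the Bézout coefficients:
1 = 16 − 5·3
1 = −5·19 + 6·16
1 = 6·35 − 11·19
So 19·(-11) ≡ 1 (mod 35), giving 19⁻¹ ≡ 24.
x ≡ 19⁻¹·31 ≡ 24·31 ≡ 9 (mod 35).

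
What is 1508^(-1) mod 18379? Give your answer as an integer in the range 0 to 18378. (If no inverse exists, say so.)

gcd(18379, 1508) by repeated division:
18379 = 12×1508 + 283
1508 = 5×283 + 93
283 = 3×93 + 4
93 = 23×4 + 1
4 = 4×1 + 0
gcd = 1, so the inverse exists. Back-substitute:
1 = 93 − 23·4
1 = −23·283 + 70·93
1 = 70·1508 − 373·283
1 = −373·18379 + 4546·1508
So 1508·4546 ≡ 1 (mod 18379).

4546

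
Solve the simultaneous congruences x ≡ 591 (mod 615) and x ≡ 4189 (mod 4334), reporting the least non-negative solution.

Write x = 591 + 615·k. Then 615·k ≡ 4189 − 591 ≡ 3598 (mod 4334).
Need 615⁻¹ mod 4334. Extended Euclid on (4334, 615):
4334 = 7*615 + 29
615 = 21*29 + 6
29 = 4*6 + 5
6 = 1*5 + 1
5 = 5*1 + 0
Back-substitute:
1 = 6 − 5
1 = −29 + 5·6
1 = 5·615 − 106·29
1 = −106·4334 + 747·615
615⁻¹ ≡ 747 (mod 4334), so k ≡ 747·3598 ≡ 626 (mod 4334).
x = 591 + 615·626 = 385581.

385581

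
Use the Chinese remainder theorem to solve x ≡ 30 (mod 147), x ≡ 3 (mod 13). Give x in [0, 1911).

Write x = 30 + 147·k. Then 147·k ≡ 3 − 30 ≡ 12 (mod 13).
Need 147⁻¹ mod 13. Extended Euclid on (13, 4):
13 = 3*4 + 1
4 = 4*1 + 0
Back-substitute:
1 = 13 − 3·4
147⁻¹ ≡ 10 (mod 13), so k ≡ 10·12 ≡ 3 (mod 13).
x = 30 + 147·3 = 471.

471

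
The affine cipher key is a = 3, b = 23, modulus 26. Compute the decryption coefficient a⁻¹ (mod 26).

9

Run Euclid on (26, 3):
26 = 8·3 + 2
3 = 1·2 + 1
2 = 2·1 + 0
Since gcd(3, 26) = 1, back-substitute to write 1 as a combination:
1 = 3 − 2
1 = −26 + 9·3
So 3·9 ≡ 1 (mod 26).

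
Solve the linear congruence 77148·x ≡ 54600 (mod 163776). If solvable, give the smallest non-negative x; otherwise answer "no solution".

334

First find gcd(77148, 163776):
163776 = 2×77148 + 9480
77148 = 8×9480 + 1308
9480 = 7×1308 + 324
1308 = 4×324 + 12
324 = 27×12 + 0
gcd = 12 and 12 | 54600, so solutions exist. Divide through by 12: 6429x ≡ 4550 (mod 13648).
Now find 6429⁻¹ mod 13648:
13648 = 2·6429 + 790
6429 = 8·790 + 109
790 = 7·109 + 27
109 = 4·27 + 1
27 = 27·1 + 0
Back-substitute:
1 = 109 − 4·27
1 = −4·790 + 29·109
1 = 29·6429 − 236·790
1 = −236·13648 + 501·6429
So 6429⁻¹ ≡ 501 (mod 13648).
Then x ≡ 501·4550 ≡ 334 (mod 13648); the smallest non-negative solution is x = 334.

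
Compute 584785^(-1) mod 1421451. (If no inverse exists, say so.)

1091575

gcd(1421451, 584785) by repeated division:
1421451 = 2×584785 + 251881
584785 = 2×251881 + 81023
251881 = 3×81023 + 8812
81023 = 9×8812 + 1715
8812 = 5×1715 + 237
1715 = 7×237 + 56
237 = 4×56 + 13
56 = 4×13 + 4
13 = 3×4 + 1
4 = 4×1 + 0
gcd = 1, so the inverse exists. Back-substitute:
1 = 13 − 3·4
1 = −3·56 + 13·13
1 = 13·237 − 55·56
1 = −55·1715 + 398·237
1 = 398·8812 − 2045·1715
1 = −2045·81023 + 18803·8812
1 = 18803·251881 − 58454·81023
1 = −58454·584785 + 135711·251881
1 = 135711·1421451 − 329876·584785
Thus 584785·(-329876) ≡ 1 (mod 1421451); reducing, -329876 mod 1421451 = 1091575.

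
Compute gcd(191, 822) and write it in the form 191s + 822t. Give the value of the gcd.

Apply Euclid's algorithm to 822 and 191:
822 = 4*191 + 58
191 = 3*58 + 17
58 = 3*17 + 7
17 = 2*7 + 3
7 = 2*3 + 1
3 = 3*1 + 0
gcd(191, 822) = 1.
Express as a combination:
1 = 7 − 2·3
1 = −2·17 + 5·7
1 = 5·58 − 17·17
1 = −17·191 + 56·58
1 = 56·822 − 241·191
So 1 = (56)·822 + (-241)·191.

1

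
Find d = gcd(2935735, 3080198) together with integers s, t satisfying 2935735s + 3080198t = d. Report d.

11

Repeated division:
3080198 = 1×2935735 + 144463
2935735 = 20×144463 + 46475
144463 = 3×46475 + 5038
46475 = 9×5038 + 1133
5038 = 4×1133 + 506
1133 = 2×506 + 121
506 = 4×121 + 22
121 = 5×22 + 11
22 = 2×11 + 0
gcd(2935735, 3080198) = 11.
Working backward:
11 = 121 − 5·22
11 = −5·506 + 21·121
11 = 21·1133 − 47·506
11 = −47·5038 + 209·1133
11 = 209·46475 − 1928·5038
11 = −1928·144463 + 5993·46475
11 = 5993·2935735 − 121788·144463
11 = −121788·3080198 + 127781·2935735
So 11 = (-121788)·3080198 + (127781)·2935735.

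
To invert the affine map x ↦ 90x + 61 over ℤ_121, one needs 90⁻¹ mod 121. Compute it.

Apply the Euclidean algorithm to 121 and 90:
121 = 1·90 + 31
90 = 2·31 + 28
31 = 1·28 + 3
28 = 9·3 + 1
3 = 3·1 + 0
The gcd is 1. Working backward:
1 = 28 − 9·3
1 = −9·31 + 10·28
1 = 10·90 − 29·31
1 = −29·121 + 39·90
So 90·39 ≡ 1 (mod 121).

39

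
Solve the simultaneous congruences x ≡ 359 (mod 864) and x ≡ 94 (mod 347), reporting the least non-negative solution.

Write x = 359 + 864·k. Then 864·k ≡ 94 − 359 ≡ 82 (mod 347).
Need 864⁻¹ mod 347. Extended Euclid on (347, 170):
347 = 2×170 + 7
170 = 24×7 + 2
7 = 3×2 + 1
2 = 2×1 + 0
Back-substitute:
1 = 7 − 3·2
1 = −3·170 + 73·7
1 = 73·347 − 149·170
864⁻¹ ≡ 198 (mod 347), so k ≡ 198·82 ≡ 274 (mod 347).
x = 359 + 864·274 = 237095.

237095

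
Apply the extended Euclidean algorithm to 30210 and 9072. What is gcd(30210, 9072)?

6

Euclidean algorithm:
30210 = 3×9072 + 2994
9072 = 3×2994 + 90
2994 = 33×90 + 24
90 = 3×24 + 18
24 = 1×18 + 6
18 = 3×6 + 0
gcd(30210, 9072) = 6.
Express as a combination:
6 = 24 − 18
6 = −90 + 4·24
6 = 4·2994 − 133·90
6 = −133·9072 + 403·2994
6 = 403·30210 − 1342·9072
So 6 = (403)·30210 + (-1342)·9072.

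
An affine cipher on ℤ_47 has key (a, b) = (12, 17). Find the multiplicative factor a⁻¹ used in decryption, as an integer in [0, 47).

4

Run Euclid on (47, 12):
47 = 3×12 + 11
12 = 1×11 + 1
11 = 11×1 + 0
gcd = 1, so the inverse exists. Back-substitute:
1 = 12 − 11
1 = −47 + 4·12
So 12·4 ≡ 1 (mod 47).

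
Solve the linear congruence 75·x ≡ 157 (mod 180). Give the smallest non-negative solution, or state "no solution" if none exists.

no solution

gcd(75, 180):
180 = 2·75 + 30
75 = 2·30 + 15
30 = 2·15 + 0
gcd = 15, but 15 ∤ 157, so the congruence has no solution.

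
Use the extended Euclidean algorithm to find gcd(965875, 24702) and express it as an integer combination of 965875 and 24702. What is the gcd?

1

Apply Euclid's algorithm to 965875 and 24702:
965875 = 39×24702 + 2497
24702 = 9×2497 + 2229
2497 = 1×2229 + 268
2229 = 8×268 + 85
268 = 3×85 + 13
85 = 6×13 + 7
13 = 1×7 + 6
7 = 1×6 + 1
6 = 6×1 + 0
gcd(965875, 24702) = 1.
Working backward:
1 = 7 − 6
1 = −13 + 2·7
1 = 2·85 − 13·13
1 = −13·268 + 41·85
1 = 41·2229 − 341·268
1 = −341·2497 + 382·2229
1 = 382·24702 − 3779·2497
1 = −3779·965875 + 147763·24702
So 1 = (-3779)·965875 + (147763)·24702.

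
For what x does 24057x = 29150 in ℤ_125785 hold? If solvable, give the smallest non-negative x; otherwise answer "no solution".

10265

First find gcd(24057, 125785):
125785 = 5×24057 + 5500
24057 = 4×5500 + 2057
5500 = 2×2057 + 1386
2057 = 1×1386 + 671
1386 = 2×671 + 44
671 = 15×44 + 11
44 = 4×11 + 0
gcd = 11 and 11 | 29150, so solutions exist. Divide through by 11: 2187x ≡ 2650 (mod 11435).
Now find 2187⁻¹ mod 11435:
11435 = 5*2187 + 500
2187 = 4*500 + 187
500 = 2*187 + 126
187 = 1*126 + 61
126 = 2*61 + 4
61 = 15*4 + 1
4 = 4*1 + 0
Back-substitute:
1 = 61 − 15·4
1 = −15·126 + 31·61
1 = 31·187 − 46·126
1 = −46·500 + 123·187
1 = 123·2187 − 538·500
1 = −538·11435 + 2813·2187
So 2187⁻¹ ≡ 2813 (mod 11435).
Then x ≡ 2813·2650 ≡ 10265 (mod 11435); the smallest non-negative solution is x = 10265.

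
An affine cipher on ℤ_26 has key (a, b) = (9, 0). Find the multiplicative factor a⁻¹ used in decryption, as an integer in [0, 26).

3

Extended Euclidean algorithm:
26 = 2·9 + 8
9 = 1·8 + 1
8 = 8·1 + 0
The gcd is 1. Working backward:
1 = 9 − 8
1 = −26 + 3·9
So 9·3 ≡ 1 (mod 26).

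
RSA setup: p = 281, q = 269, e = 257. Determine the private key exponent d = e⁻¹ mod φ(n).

56353

φ(n) = (p−1)(q−1) = 280·268 = 75040.
Need d with 257·d ≡ 1 (mod 75040). Apply the extended Euclidean algorithm:
75040 = 291*257 + 253
257 = 1*253 + 4
253 = 63*4 + 1
4 = 4*1 + 0
Back-substitute:
1 = 253 − 63·4
1 = −63·257 + 64·253
1 = 64·75040 − 18687·257
So 257·(-18687) ≡ 1 (mod 75040), hence d ≡ -18687 ≡ 56353 (mod 75040).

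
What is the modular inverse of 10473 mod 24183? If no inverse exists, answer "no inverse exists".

no inverse exists

Euclidean algorithm on 24183, 10473:
24183 = 2×10473 + 3237
10473 = 3×3237 + 762
3237 = 4×762 + 189
762 = 4×189 + 6
189 = 31×6 + 3
6 = 2×3 + 0
Since gcd = 3 > 1, 10473 is not a unit mod 24183.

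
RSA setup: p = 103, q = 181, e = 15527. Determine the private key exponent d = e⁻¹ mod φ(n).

18023

φ(n) = (p−1)(q−1) = 102·180 = 18360.
Need d with 15527·d ≡ 1 (mod 18360). Apply the extended Euclidean algorithm:
18360 = 1×15527 + 2833
15527 = 5×2833 + 1362
2833 = 2×1362 + 109
1362 = 12×109 + 54
109 = 2×54 + 1
54 = 54×1 + 0
Back-substitute:
1 = 109 − 2·54
1 = −2·1362 + 25·109
1 = 25·2833 − 52·1362
1 = −52·15527 + 285·2833
1 = 285·18360 − 337·15527
So 15527·(-337) ≡ 1 (mod 18360), hence d ≡ -337 ≡ 18023 (mod 18360).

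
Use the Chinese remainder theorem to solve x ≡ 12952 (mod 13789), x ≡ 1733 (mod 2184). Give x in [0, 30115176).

Write x = 12952 + 13789·k. Then 13789·k ≡ 1733 − 12952 ≡ 1885 (mod 2184).
Need 13789⁻¹ mod 2184. Extended Euclid on (2184, 685):
2184 = 3*685 + 129
685 = 5*129 + 40
129 = 3*40 + 9
40 = 4*9 + 4
9 = 2*4 + 1
4 = 4*1 + 0
Back-substitute:
1 = 9 − 2·4
1 = −2·40 + 9·9
1 = 9·129 − 29·40
1 = −29·685 + 154·129
1 = 154·2184 − 491·685
13789⁻¹ ≡ 1693 (mod 2184), so k ≡ 1693·1885 ≡ 481 (mod 2184).
x = 12952 + 13789·481 = 6645461.

6645461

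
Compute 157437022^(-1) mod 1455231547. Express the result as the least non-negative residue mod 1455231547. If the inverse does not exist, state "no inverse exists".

442302841

Run Euclid on (1455231547, 157437022):
1455231547 = 9×157437022 + 38298349
157437022 = 4×38298349 + 4243626
38298349 = 9×4243626 + 105715
4243626 = 40×105715 + 15026
105715 = 7×15026 + 533
15026 = 28×533 + 102
533 = 5×102 + 23
102 = 4×23 + 10
23 = 2×10 + 3
10 = 3×3 + 1
3 = 3×1 + 0
The gcd is 1. Working backward:
1 = 10 − 3·3
1 = −3·23 + 7·10
1 = 7·102 − 31·23
1 = −31·533 + 162·102
1 = 162·15026 − 4567·533
1 = −4567·105715 + 32131·15026
1 = 32131·4243626 − 1289807·105715
1 = −1289807·38298349 + 11640394·4243626
1 = 11640394·157437022 − 47851383·38298349
1 = −47851383·1455231547 + 442302841·157437022
So 157437022·442302841 ≡ 1 (mod 1455231547).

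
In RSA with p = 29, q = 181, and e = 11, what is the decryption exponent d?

φ(n) = (p−1)(q−1) = 28·180 = 5040.
Need d with 11·d ≡ 1 (mod 5040). Apply the extended Euclidean algorithm:
5040 = 458×11 + 2
11 = 5×2 + 1
2 = 2×1 + 0
Back-substitute:
1 = 11 − 5·2
1 = −5·5040 + 2291·11
So 11·2291 ≡ 1 (mod 5040), hence d = 2291.

2291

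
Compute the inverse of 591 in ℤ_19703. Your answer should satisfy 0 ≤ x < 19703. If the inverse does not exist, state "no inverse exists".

10935

Run Euclid on (19703, 591):
19703 = 33*591 + 200
591 = 2*200 + 191
200 = 1*191 + 9
191 = 21*9 + 2
9 = 4*2 + 1
2 = 2*1 + 0
Since gcd(591, 19703) = 1, back-substitute to write 1 as a combination:
1 = 9 − 4·2
1 = −4·191 + 85·9
1 = 85·200 − 89·191
1 = −89·591 + 263·200
1 = 263·19703 − 8768·591
Thus 591·(-8768) ≡ 1 (mod 19703); reducing, -8768 mod 19703 = 10935.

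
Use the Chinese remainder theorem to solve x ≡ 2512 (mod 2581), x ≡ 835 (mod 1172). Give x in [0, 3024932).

Write x = 2512 + 2581·k. Then 2581·k ≡ 835 − 2512 ≡ 667 (mod 1172).
Need 2581⁻¹ mod 1172. Extended Euclid on (1172, 237):
1172 = 4·237 + 224
237 = 1·224 + 13
224 = 17·13 + 3
13 = 4·3 + 1
3 = 3·1 + 0
Back-substitute:
1 = 13 − 4·3
1 = −4·224 + 69·13
1 = 69·237 − 73·224
1 = −73·1172 + 361·237
2581⁻¹ ≡ 361 (mod 1172), so k ≡ 361·667 ≡ 527 (mod 1172).
x = 2512 + 2581·527 = 1362699.

1362699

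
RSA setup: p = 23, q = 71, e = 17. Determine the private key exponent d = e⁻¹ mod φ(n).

φ(n) = (p−1)(q−1) = 22·70 = 1540.
Need d with 17·d ≡ 1 (mod 1540). Apply the extended Euclidean algorithm:
1540 = 90×17 + 10
17 = 1×10 + 7
10 = 1×7 + 3
7 = 2×3 + 1
3 = 3×1 + 0
Back-substitute:
1 = 7 − 2·3
1 = −2·10 + 3·7
1 = 3·17 − 5·10
1 = −5·1540 + 453·17
So 17·453 ≡ 1 (mod 1540), hence d = 453.

453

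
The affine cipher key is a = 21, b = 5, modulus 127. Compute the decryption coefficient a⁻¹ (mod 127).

121

Run Euclid on (127, 21):
127 = 6·21 + 1
21 = 21·1 + 0
gcd = 1, so the inverse exists. Back-substitute:
1 = 127 − 6·21
Thus 21·(-6) ≡ 1 (mod 127); reducing, -6 mod 127 = 121.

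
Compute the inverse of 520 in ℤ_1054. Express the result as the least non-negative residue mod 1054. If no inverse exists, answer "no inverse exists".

no inverse exists

Compute gcd(520, 1054):
1054 = 2·520 + 14
520 = 37·14 + 2
14 = 7·2 + 0
The gcd is 2, not 1, hence no inverse exists.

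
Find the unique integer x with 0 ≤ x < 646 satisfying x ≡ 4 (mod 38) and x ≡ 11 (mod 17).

232

Write x = 4 + 38·k. Then 38·k ≡ 11 − 4 ≡ 7 (mod 17).
Need 38⁻¹ mod 17. Extended Euclid on (17, 4):
17 = 4*4 + 1
4 = 4*1 + 0
Back-substitute:
1 = 17 − 4·4
38⁻¹ ≡ 13 (mod 17), so k ≡ 13·7 ≡ 6 (mod 17).
x = 4 + 38·6 = 232.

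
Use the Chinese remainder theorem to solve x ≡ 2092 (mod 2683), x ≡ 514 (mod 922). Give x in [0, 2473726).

Write x = 2092 + 2683·k. Then 2683·k ≡ 514 − 2092 ≡ 266 (mod 922).
Need 2683⁻¹ mod 922. Extended Euclid on (922, 839):
922 = 1×839 + 83
839 = 10×83 + 9
83 = 9×9 + 2
9 = 4×2 + 1
2 = 2×1 + 0
Back-substitute:
1 = 9 − 4·2
1 = −4·83 + 37·9
1 = 37·839 − 374·83
1 = −374·922 + 411·839
2683⁻¹ ≡ 411 (mod 922), so k ≡ 411·266 ≡ 530 (mod 922).
x = 2092 + 2683·530 = 1424082.

1424082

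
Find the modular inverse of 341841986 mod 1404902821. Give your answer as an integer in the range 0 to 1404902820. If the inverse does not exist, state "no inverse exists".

Run Euclid on (1404902821, 341841986):
1404902821 = 4*341841986 + 37534877
341841986 = 9*37534877 + 4028093
37534877 = 9*4028093 + 1282040
4028093 = 3*1282040 + 181973
1282040 = 7*181973 + 8229
181973 = 22*8229 + 935
8229 = 8*935 + 749
935 = 1*749 + 186
749 = 4*186 + 5
186 = 37*5 + 1
5 = 5*1 + 0
The gcd is 1. Working backward:
1 = 186 − 37·5
1 = −37·749 + 149·186
1 = 149·935 − 186·749
1 = −186·8229 + 1637·935
1 = 1637·181973 − 36200·8229
1 = −36200·1282040 + 255037·181973
1 = 255037·4028093 − 801311·1282040
1 = −801311·37534877 + 7466836·4028093
1 = 7466836·341841986 − 68002835·37534877
1 = −68002835·1404902821 + 279478176·341841986
So 341841986·279478176 ≡ 1 (mod 1404902821).

279478176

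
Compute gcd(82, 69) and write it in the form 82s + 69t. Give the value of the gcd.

1

Repeated division:
82 = 1×69 + 13
69 = 5×13 + 4
13 = 3×4 + 1
4 = 4×1 + 0
gcd(82, 69) = 1.
Express as a combination:
1 = 13 − 3·4
1 = −3·69 + 16·13
1 = 16·82 − 19·69
So 1 = (16)·82 + (-19)·69.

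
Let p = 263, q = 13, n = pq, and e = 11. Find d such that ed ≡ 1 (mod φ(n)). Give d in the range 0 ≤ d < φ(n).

1715

φ(n) = (p−1)(q−1) = 262·12 = 3144.
Need d with 11·d ≡ 1 (mod 3144). Apply the extended Euclidean algorithm:
3144 = 285*11 + 9
11 = 1*9 + 2
9 = 4*2 + 1
2 = 2*1 + 0
Back-substitute:
1 = 9 − 4·2
1 = −4·11 + 5·9
1 = 5·3144 − 1429·11
So 11·(-1429) ≡ 1 (mod 3144), hence d ≡ -1429 ≡ 1715 (mod 3144).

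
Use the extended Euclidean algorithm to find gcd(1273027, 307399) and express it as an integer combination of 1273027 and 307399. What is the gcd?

Apply Euclid's algorithm to 1273027 and 307399:
1273027 = 4*307399 + 43431
307399 = 7*43431 + 3382
43431 = 12*3382 + 2847
3382 = 1*2847 + 535
2847 = 5*535 + 172
535 = 3*172 + 19
172 = 9*19 + 1
19 = 19*1 + 0
gcd(1273027, 307399) = 1.
Express as a combination:
1 = 172 − 9·19
1 = −9·535 + 28·172
1 = 28·2847 − 149·535
1 = −149·3382 + 177·2847
1 = 177·43431 − 2273·3382
1 = −2273·307399 + 16088·43431
1 = 16088·1273027 − 66625·307399
So 1 = (16088)·1273027 + (-66625)·307399.

1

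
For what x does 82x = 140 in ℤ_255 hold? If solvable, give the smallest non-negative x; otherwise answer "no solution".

First find gcd(82, 255):
255 = 3·82 + 9
82 = 9·9 + 1
9 = 9·1 + 0
gcd = 1, so a unique solution mod 255 exists.
Back-substitute for the Bézout coefficients:
1 = 82 − 9·9
1 = −9·255 + 28·82
So 82·(28) ≡ 1 (mod 255), giving 82⁻¹ ≡ 28.
x ≡ 82⁻¹·140 ≡ 28·140 ≡ 95 (mod 255).

95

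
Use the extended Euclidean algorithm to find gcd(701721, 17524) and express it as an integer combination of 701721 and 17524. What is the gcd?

Euclidean algorithm:
701721 = 40×17524 + 761
17524 = 23×761 + 21
761 = 36×21 + 5
21 = 4×5 + 1
5 = 5×1 + 0
gcd(701721, 17524) = 1.
Back-substituting:
1 = 21 − 4·5
1 = −4·761 + 145·21
1 = 145·17524 − 3339·761
1 = −3339·701721 + 133705·17524
So 1 = (-3339)·701721 + (133705)·17524.

1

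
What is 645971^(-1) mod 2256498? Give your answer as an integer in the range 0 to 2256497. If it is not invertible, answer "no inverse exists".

1732691

Apply the Euclidean algorithm to 2256498 and 645971:
2256498 = 3*645971 + 318585
645971 = 2*318585 + 8801
318585 = 36*8801 + 1749
8801 = 5*1749 + 56
1749 = 31*56 + 13
56 = 4*13 + 4
13 = 3*4 + 1
4 = 4*1 + 0
The gcd is 1. Working backward:
1 = 13 − 3·4
1 = −3·56 + 13·13
1 = 13·1749 − 406·56
1 = −406·8801 + 2043·1749
1 = 2043·318585 − 73954·8801
1 = −73954·645971 + 149951·318585
1 = 149951·2256498 − 523807·645971
Hence 645971⁻¹ ≡ -523807 ≡ 1732691 (mod 2256498).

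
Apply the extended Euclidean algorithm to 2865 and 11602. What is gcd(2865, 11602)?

Euclidean algorithm:
11602 = 4×2865 + 142
2865 = 20×142 + 25
142 = 5×25 + 17
25 = 1×17 + 8
17 = 2×8 + 1
8 = 8×1 + 0
gcd(2865, 11602) = 1.
Working backward:
1 = 17 − 2·8
1 = −2·25 + 3·17
1 = 3·142 − 17·25
1 = −17·2865 + 343·142
1 = 343·11602 − 1389·2865
So 1 = (343)·11602 + (-1389)·2865.

1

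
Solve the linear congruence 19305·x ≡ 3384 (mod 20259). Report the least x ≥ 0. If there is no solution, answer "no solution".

676

First find gcd(19305, 20259):
20259 = 1*19305 + 954
19305 = 20*954 + 225
954 = 4*225 + 54
225 = 4*54 + 9
54 = 6*9 + 0
gcd = 9 and 9 | 3384, so solutions exist. Divide through by 9: 2145x ≡ 376 (mod 2251).
Now find 2145⁻¹ mod 2251:
2251 = 1×2145 + 106
2145 = 20×106 + 25
106 = 4×25 + 6
25 = 4×6 + 1
6 = 6×1 + 0
Back-substitute:
1 = 25 − 4·6
1 = −4·106 + 17·25
1 = 17·2145 − 344·106
1 = −344·2251 + 361·2145
So 2145⁻¹ ≡ 361 (mod 2251).
Then x ≡ 361·376 ≡ 676 (mod 2251); the smallest non-negative solution is x = 676.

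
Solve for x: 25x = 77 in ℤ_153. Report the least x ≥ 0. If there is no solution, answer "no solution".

101

First find gcd(25, 153):
153 = 6×25 + 3
25 = 8×3 + 1
3 = 3×1 + 0
gcd = 1, so a unique solution mod 153 exists.
Back-substitute for the Bézout coefficients:
1 = 25 − 8·3
1 = −8·153 + 49·25
So 25·(49) ≡ 1 (mod 153), giving 25⁻¹ ≡ 49.
x ≡ 25⁻¹·77 ≡ 49·77 ≡ 101 (mod 153).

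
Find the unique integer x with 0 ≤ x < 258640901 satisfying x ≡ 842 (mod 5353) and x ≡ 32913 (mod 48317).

75793969

Write x = 842 + 5353·k. Then 5353·k ≡ 32913 − 842 ≡ 32071 (mod 48317).
Need 5353⁻¹ mod 48317. Extended Euclid on (48317, 5353):
48317 = 9·5353 + 140
5353 = 38·140 + 33
140 = 4·33 + 8
33 = 4·8 + 1
8 = 8·1 + 0
Back-substitute:
1 = 33 − 4·8
1 = −4·140 + 17·33
1 = 17·5353 − 650·140
1 = −650·48317 + 5867·5353
5353⁻¹ ≡ 5867 (mod 48317), so k ≡ 5867·32071 ≡ 14159 (mod 48317).
x = 842 + 5353·14159 = 75793969.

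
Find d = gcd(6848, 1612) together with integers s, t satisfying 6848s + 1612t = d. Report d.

Repeated division:
6848 = 4×1612 + 400
1612 = 4×400 + 12
400 = 33×12 + 4
12 = 3×4 + 0
gcd(6848, 1612) = 4.
Express as a combination:
4 = 400 − 33·12
4 = −33·1612 + 133·400
4 = 133·6848 − 565·1612
So 4 = (133)·6848 + (-565)·1612.

4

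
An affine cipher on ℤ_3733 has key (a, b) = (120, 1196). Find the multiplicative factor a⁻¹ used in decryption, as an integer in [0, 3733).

2582

Run Euclid on (3733, 120):
3733 = 31×120 + 13
120 = 9×13 + 3
13 = 4×3 + 1
3 = 3×1 + 0
Since gcd(120, 3733) = 1, back-substitute to write 1 as a combination:
1 = 13 − 4·3
1 = −4·120 + 37·13
1 = 37·3733 − 1151·120
So 120·(-1151) ≡ 1 (mod 3733), and -1151 ≡ 2582 (mod 3733).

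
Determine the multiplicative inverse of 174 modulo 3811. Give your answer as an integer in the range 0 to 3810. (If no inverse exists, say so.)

898

Apply the Euclidean algorithm to 3811 and 174:
3811 = 21*174 + 157
174 = 1*157 + 17
157 = 9*17 + 4
17 = 4*4 + 1
4 = 4*1 + 0
gcd = 1, so the inverse exists. Back-substitute:
1 = 17 − 4·4
1 = −4·157 + 37·17
1 = 37·174 − 41·157
1 = −41·3811 + 898·174
So 174·898 ≡ 1 (mod 3811).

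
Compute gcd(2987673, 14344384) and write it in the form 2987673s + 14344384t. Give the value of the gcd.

1

Euclidean algorithm:
14344384 = 4·2987673 + 2393692
2987673 = 1·2393692 + 593981
2393692 = 4·593981 + 17768
593981 = 33·17768 + 7637
17768 = 2·7637 + 2494
7637 = 3·2494 + 155
2494 = 16·155 + 14
155 = 11·14 + 1
14 = 14·1 + 0
gcd(2987673, 14344384) = 1.
Back-substituting:
1 = 155 − 11·14
1 = −11·2494 + 177·155
1 = 177·7637 − 542·2494
1 = −542·17768 + 1261·7637
1 = 1261·593981 − 42155·17768
1 = −42155·2393692 + 169881·593981
1 = 169881·2987673 − 212036·2393692
1 = −212036·14344384 + 1018025·2987673
So 1 = (-212036)·14344384 + (1018025)·2987673.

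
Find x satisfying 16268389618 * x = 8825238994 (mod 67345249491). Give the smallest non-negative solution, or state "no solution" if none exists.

3280736413

First find gcd(16268389618, 67345249491):
67345249491 = 4·16268389618 + 2271691019
16268389618 = 7·2271691019 + 366552485
2271691019 = 6·366552485 + 72376109
366552485 = 5·72376109 + 4671940
72376109 = 15·4671940 + 2297009
4671940 = 2·2297009 + 77922
2297009 = 29·77922 + 37271
77922 = 2·37271 + 3380
37271 = 11·3380 + 91
3380 = 37·91 + 13
91 = 7·13 + 0
gcd = 13 and 13 | 8825238994, so solutions exist. Divide through by 13: 1251414586x ≡ 678864538 (mod 5180403807).
Now find 1251414586⁻¹ mod 5180403807:
5180403807 = 4·1251414586 + 174745463
1251414586 = 7·174745463 + 28196345
174745463 = 6·28196345 + 5567393
28196345 = 5·5567393 + 359380
5567393 = 15·359380 + 176693
359380 = 2·176693 + 5994
176693 = 29·5994 + 2867
5994 = 2·2867 + 260
2867 = 11·260 + 7
260 = 37·7 + 1
7 = 7·1 + 0
Back-substitute:
1 = 260 − 37·7
1 = −37·2867 + 408·260
1 = 408·5994 − 853·2867
1 = −853·176693 + 25145·5994
1 = 25145·359380 − 51143·176693
1 = −51143·5567393 + 792290·359380
1 = 792290·28196345 − 4012593·5567393
1 = −4012593·174745463 + 24867848·28196345
1 = 24867848·1251414586 − 178087529·174745463
1 = −178087529·5180403807 + 737217964·1251414586
So 1251414586⁻¹ ≡ 737217964 (mod 5180403807).
Then x ≡ 737217964·678864538 ≡ 3280736413 (mod 5180403807); the smallest non-negative solution is x = 3280736413.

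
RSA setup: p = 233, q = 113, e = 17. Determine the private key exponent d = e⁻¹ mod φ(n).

φ(n) = (p−1)(q−1) = 232·112 = 25984.
Need d with 17·d ≡ 1 (mod 25984). Apply the extended Euclidean algorithm:
25984 = 1528·17 + 8
17 = 2·8 + 1
8 = 8·1 + 0
Back-substitute:
1 = 17 − 2·8
1 = −2·25984 + 3057·17
So 17·3057 ≡ 1 (mod 25984), hence d = 3057.

3057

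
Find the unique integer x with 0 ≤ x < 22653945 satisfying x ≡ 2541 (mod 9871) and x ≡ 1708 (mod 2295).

Write x = 2541 + 9871·k. Then 9871·k ≡ 1708 − 2541 ≡ 1462 (mod 2295).
Need 9871⁻¹ mod 2295. Extended Euclid on (2295, 691):
2295 = 3*691 + 222
691 = 3*222 + 25
222 = 8*25 + 22
25 = 1*22 + 3
22 = 7*3 + 1
3 = 3*1 + 0
Back-substitute:
1 = 22 − 7·3
1 = −7·25 + 8·22
1 = 8·222 − 71·25
1 = −71·691 + 221·222
1 = 221·2295 − 734·691
9871⁻¹ ≡ 1561 (mod 2295), so k ≡ 1561·1462 ≡ 952 (mod 2295).
x = 2541 + 9871·952 = 9399733.

9399733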